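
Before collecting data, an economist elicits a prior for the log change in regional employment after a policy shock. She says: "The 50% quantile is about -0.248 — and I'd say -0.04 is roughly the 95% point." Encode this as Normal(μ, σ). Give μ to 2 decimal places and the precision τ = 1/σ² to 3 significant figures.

The p-quantile of Normal(μ,σ) is μ + z_p·σ, with z_{0.5} = 0 and z_{0.95} = 1.645.
Eliminate σ: μ = (z₂·x₁ − z₁·x₂)/(z₂ − z₁) = (1.645·-0.248 − (0)·-0.04)/1.645 = -0.25.
Then σ = (x₂ − x₁)/(z₂ − z₁) = (-0.04 − -0.248)/1.645 = 0.13.
Precision τ = 1/σ² = 1/0.1265² = 62.5.

μ = -0.25, τ = 62.5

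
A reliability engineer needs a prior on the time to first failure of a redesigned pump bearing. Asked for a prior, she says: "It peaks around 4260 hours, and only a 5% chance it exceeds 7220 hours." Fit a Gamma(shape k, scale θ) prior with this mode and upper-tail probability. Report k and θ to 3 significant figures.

Gamma(k,θ) with k>1 has mode (k−1)θ, so θ = 4260/(k−1).
Need P(X < 7220) = 0.95 with θ tied to k this way. Start at k = 2, θ = 4260: P(X<7220) ≈ 0.505.
Too low — raise k to concentrate. Iterating converges to k ≈ 11.
Then θ = 4260/(11−1) ≈ 425.

k ≈ 11, θ ≈ 425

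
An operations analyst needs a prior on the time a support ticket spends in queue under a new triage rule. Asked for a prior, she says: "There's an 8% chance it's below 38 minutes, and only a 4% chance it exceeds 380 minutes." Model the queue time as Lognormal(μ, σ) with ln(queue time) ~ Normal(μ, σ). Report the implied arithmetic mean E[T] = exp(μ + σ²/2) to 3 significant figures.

E[T] ≈ 138 minutes

If T ~ Lognormal(μ,σ) then ln T ~ Normal(μ,σ), so the p-quantile of ln T is μ + z_p·σ.
ln(38) = 3.638 and ln(380) = 5.94; z_{0.08} = -1.405, z_{0.96} = 1.751.
σ = (5.94 − 3.638)/(1.751 − (-1.405)) = 0.730.
μ = 3.638 − (-1.405)·0.730 = 4.663.
E[T] = exp(μ + σ²/2) = exp(4.663 + 0.2662) = 138 minutes.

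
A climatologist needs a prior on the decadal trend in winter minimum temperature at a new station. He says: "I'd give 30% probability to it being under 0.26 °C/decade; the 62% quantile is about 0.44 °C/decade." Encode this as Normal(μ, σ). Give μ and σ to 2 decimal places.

μ = 0.37, σ = 0.22

For Normal(μ,σ), the p-quantile is μ + z_p·σ. Here z_{0.3} = -0.5244, z_{0.62} = 0.3055.
So 0.26 = μ − 0.5244σ and 0.44 = μ + 0.3055σ.
Subtracting: σ = (0.44 − 0.26)/(0.3055 − (-0.5244)) = 0.22.
Then μ = 0.26 − (-0.5244)·0.22 = 0.37.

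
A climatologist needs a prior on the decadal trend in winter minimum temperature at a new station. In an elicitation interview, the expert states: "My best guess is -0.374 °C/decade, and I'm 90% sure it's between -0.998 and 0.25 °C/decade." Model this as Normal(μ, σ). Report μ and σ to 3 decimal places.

μ = -0.374, σ = 0.379

A symmetric 90% interval runs μ ± z·σ with z = 1.645.
Half-width = 0.624, so σ = 0.624/1.645 = 0.379.
μ is the stated best guess, -0.374.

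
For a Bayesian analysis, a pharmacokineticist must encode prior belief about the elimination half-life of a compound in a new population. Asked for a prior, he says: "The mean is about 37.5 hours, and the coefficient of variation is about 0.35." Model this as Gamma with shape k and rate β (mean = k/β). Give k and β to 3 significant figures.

For Gamma(k, rate β): mean = k/β, variance = k/β², so CV = 1/√k.
CV = 0.35, hence k = 1/CV² = 8.16.
Then β = k/mean = 8.16/37.5 = 0.218.

k ≈ 8.16, β ≈ 0.218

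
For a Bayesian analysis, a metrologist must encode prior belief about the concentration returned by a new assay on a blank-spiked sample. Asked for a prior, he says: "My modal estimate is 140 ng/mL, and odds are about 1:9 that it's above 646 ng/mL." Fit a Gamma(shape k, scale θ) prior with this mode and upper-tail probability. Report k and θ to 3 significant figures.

Gamma(k,θ) with k>1 has mode (k−1)θ, so θ = 140/(k−1).
Need P(X < 646) = 0.9 with θ tied to k this way. Start at k = 2, θ = 140: P(X<646) ≈ 0.944.
Too high — lower k to spread out. Iterating converges to k ≈ 1.77.
Then θ = 140/(1.77−1) ≈ 183.

k ≈ 1.77, θ ≈ 183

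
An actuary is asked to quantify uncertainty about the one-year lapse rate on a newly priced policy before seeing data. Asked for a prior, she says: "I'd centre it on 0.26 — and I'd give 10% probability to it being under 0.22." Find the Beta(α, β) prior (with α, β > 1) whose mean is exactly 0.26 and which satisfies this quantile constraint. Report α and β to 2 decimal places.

With mean 0.26 fixed, write α = 0.26s, β = 0.74s where s = α+β.
Need P(θ < 0.22) = 0.1 under Beta(0.26s, 0.74s). Normal approximation: (q−m)/√(m(1−m)/s) ≈ z_{0.1} = -1.28, so s ≈ 0.26·0.74·(-1.28)²/(0.22−0.26)² = 197.5.
At s = 197.5: P(θ<0.22) ≈ 0.096. Adjusting to match 0.1 gives s ≈ 191.58.
So α = 0.26·191.58 ≈ 49.81, β = 0.74·191.58 ≈ 141.77.

α ≈ 49.81, β ≈ 141.77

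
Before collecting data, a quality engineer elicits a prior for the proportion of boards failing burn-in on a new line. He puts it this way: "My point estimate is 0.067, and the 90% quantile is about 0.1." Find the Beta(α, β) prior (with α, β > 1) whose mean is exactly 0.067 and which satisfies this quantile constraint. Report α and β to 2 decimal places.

α ≈ 6.82, β ≈ 94.93

With mean 0.067 fixed, write α = 0.067s, β = 0.933s where s = α+β.
Need P(θ < 0.1) = 0.9 under Beta(0.067s, 0.933s). Normal approximation: (q−m)/√(m(1−m)/s) ≈ z_{0.9} = 1.28, so s ≈ 0.067·0.933·(1.28)²/(0.1−0.067)² = 94.3.
At s = 94.3: P(θ<0.1) ≈ 0.893. Adjusting to match 0.9 gives s ≈ 101.74.
So α = 0.067·101.74 ≈ 6.82, β = 0.933·101.74 ≈ 94.93.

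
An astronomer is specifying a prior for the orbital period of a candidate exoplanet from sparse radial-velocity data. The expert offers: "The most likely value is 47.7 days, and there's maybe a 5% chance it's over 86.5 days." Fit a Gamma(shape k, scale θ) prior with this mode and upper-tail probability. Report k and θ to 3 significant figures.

k ≈ 8.86, θ ≈ 6.07

Gamma(k,θ) with k>1 has mode (k−1)θ, so θ = 47.7/(k−1).
Need P(X < 86.5) = 0.95 with θ tied to k this way. Start at k = 2, θ = 47.7: P(X<86.5) ≈ 0.541.
Too low — raise k to concentrate. Iterating converges to k ≈ 8.86.
Then θ = 47.7/(8.86−1) ≈ 6.07.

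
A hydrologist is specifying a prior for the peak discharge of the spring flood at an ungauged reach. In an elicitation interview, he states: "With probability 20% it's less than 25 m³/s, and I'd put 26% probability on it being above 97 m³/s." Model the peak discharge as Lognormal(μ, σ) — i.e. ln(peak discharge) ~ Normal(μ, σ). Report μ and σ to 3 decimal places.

If T ~ Lognormal(μ,σ) then ln T ~ Normal(μ,σ), so the p-quantile of ln T is μ + z_p·σ.
ln(25) = 3.219 and ln(97) = 4.575; z_{0.2} = -0.8416, z_{0.74} = 0.6433.
σ = (4.575 − 3.219)/(0.6433 − (-0.8416)) = 0.913.
μ = 3.219 − (-0.8416)·0.913 = 3.987.

μ ≈ 3.987, σ ≈ 0.913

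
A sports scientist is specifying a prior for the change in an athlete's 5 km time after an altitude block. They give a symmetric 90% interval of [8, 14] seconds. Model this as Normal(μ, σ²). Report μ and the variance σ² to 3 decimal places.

μ = 11.000, σ² = 3.327

A symmetric 90% interval runs μ ± z·σ with z = 1.645.
Half-width = 3, so σ = 3/1.645 = 1.8239 and σ² = 3.327.
μ is the interval midpoint, 11.000.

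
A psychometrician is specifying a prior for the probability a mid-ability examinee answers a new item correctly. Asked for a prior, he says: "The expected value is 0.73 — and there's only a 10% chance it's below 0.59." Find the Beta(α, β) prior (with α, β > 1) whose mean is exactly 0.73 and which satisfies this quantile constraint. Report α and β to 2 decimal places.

α ≈ 12.69, β ≈ 4.69

With mean 0.73 fixed, write α = 0.73s, β = 0.27s where s = α+β.
Need P(θ < 0.59) = 0.1 under Beta(0.73s, 0.27s). Normal approximation: (q−m)/√(m(1−m)/s) ≈ z_{0.1} = -1.28, so s ≈ 0.73·0.27·(-1.28)²/(0.59−0.73)² = 16.5.
At s = 16.5: P(θ<0.59) ≈ 0.105. Adjusting to match 0.1 gives s ≈ 17.38.
So α = 0.73·17.38 ≈ 12.69, β = 0.27·17.38 ≈ 4.69.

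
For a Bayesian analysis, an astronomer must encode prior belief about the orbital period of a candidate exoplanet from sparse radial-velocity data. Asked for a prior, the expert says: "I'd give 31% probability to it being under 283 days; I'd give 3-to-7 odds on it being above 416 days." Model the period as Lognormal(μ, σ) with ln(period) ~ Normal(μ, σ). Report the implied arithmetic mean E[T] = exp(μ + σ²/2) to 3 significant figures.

If T ~ Lognormal(μ,σ) then ln T ~ Normal(μ,σ), so the p-quantile of ln T is μ + z_p·σ.
ln(283) = 5.645 and ln(416) = 6.031; z_{0.31} = -0.4959, z_{0.7} = 0.5244.
σ = (6.031 − 5.645)/(0.5244 − (-0.4959)) = 0.378.
μ = 5.645 − (-0.4959)·0.378 = 5.833.
E[T] = exp(μ + σ²/2) = exp(5.833 + 0.0713) = 366 days.

E[T] ≈ 366 days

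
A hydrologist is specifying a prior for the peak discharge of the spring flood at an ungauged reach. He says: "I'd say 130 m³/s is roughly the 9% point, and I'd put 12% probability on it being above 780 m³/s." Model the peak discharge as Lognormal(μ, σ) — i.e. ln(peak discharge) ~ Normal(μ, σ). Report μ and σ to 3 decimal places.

μ ≈ 5.822, σ ≈ 0.712

If T ~ Lognormal(μ,σ) then ln T ~ Normal(μ,σ), so the p-quantile of ln T is μ + z_p·σ.
ln(130) = 4.868 and ln(780) = 6.659; z_{0.09} = -1.341, z_{0.88} = 1.175.
σ = (6.659 − 4.868)/(1.175 − (-1.341)) = 0.712.
μ = 4.868 − (-1.341)·0.712 = 5.822.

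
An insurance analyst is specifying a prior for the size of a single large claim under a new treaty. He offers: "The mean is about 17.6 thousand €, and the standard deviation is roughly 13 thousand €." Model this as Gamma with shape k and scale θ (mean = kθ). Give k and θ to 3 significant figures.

For Gamma(k, scale θ): mean = kθ, variance = kθ², so CV = 1/√k.
CV = SD/mean = 13/17.6 = 0.7386, hence k = 1/CV² = 1.83.
Then θ = mean/k = 17.6/1.83 = 9.6.

k ≈ 1.83, θ ≈ 9.6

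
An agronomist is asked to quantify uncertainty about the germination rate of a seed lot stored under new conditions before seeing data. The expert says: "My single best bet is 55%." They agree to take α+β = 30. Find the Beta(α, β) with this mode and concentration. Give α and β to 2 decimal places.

For α,β > 1 the Beta mode is (α−1)/(α+β−2). With α+β = 30, the mode is (α−1)/28.
Set (α−1)/28 = 0.55 → α = 1 + 0.55·28 = 16.40.
β = 30 − α = 13.60.

α = 16.40, β = 13.60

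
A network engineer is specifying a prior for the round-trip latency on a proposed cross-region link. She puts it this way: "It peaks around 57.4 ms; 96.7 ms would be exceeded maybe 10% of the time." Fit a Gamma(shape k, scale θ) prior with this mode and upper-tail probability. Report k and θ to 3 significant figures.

k ≈ 7.95, θ ≈ 8.26

Gamma(k,θ) with k>1 has mode (k−1)θ, so θ = 57.4/(k−1).
Need P(X < 96.7) = 0.9 with θ tied to k this way. Start at k = 2, θ = 57.4: P(X<96.7) ≈ 0.502.
Too low — raise k to concentrate. Iterating converges to k ≈ 7.95.
Then θ = 57.4/(7.95−1) ≈ 8.26.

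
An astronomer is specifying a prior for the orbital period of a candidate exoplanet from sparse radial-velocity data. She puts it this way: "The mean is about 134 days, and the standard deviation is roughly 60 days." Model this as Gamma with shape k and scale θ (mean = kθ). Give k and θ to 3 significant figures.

k ≈ 4.99, θ ≈ 26.9

For Gamma(k, scale θ): mean = kθ, variance = kθ², so CV = 1/√k.
CV = SD/mean = 60/134 = 0.4478, hence k = 1/CV² = 4.99.
Then θ = mean/k = 134/4.99 = 26.9.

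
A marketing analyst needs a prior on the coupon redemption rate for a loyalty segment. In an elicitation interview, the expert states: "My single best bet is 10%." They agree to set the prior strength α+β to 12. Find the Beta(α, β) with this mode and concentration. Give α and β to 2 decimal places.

For α,β > 1 the Beta mode is (α−1)/(α+β−2). With α+β = 12, the mode is (α−1)/10.
Set (α−1)/10 = 0.1 → α = 1 + 0.1·10 = 2.00.
β = 12 − α = 10.00.

α = 2.00, β = 10.00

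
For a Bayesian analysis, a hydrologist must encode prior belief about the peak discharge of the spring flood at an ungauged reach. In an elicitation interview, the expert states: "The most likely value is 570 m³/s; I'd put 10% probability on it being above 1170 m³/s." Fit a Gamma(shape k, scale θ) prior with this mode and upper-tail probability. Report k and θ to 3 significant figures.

Gamma(k,θ) with k>1 has mode (k−1)θ, so θ = 570/(k−1).
Need P(X < 1170) = 0.9 with θ tied to k this way. Start at k = 2, θ = 570: P(X<1170) ≈ 0.608.
Too low — raise k to concentrate. Iterating converges to k ≈ 4.71.
Then θ = 570/(4.71−1) ≈ 154.

k ≈ 4.71, θ ≈ 154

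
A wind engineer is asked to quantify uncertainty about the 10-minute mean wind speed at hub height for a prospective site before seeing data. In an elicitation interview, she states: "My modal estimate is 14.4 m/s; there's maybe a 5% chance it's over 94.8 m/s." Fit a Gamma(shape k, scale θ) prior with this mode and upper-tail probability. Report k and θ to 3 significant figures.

Gamma(k,θ) with k>1 has mode (k−1)θ, so θ = 14.4/(k−1).
Need P(X < 94.8) = 0.95 with θ tied to k this way. Start at k = 2, θ = 14.4: P(X<94.8) ≈ 0.990.
Too high — lower k to spread out. Iterating converges to k ≈ 1.63.
Then θ = 14.4/(1.63−1) ≈ 23.

k ≈ 1.63, θ ≈ 23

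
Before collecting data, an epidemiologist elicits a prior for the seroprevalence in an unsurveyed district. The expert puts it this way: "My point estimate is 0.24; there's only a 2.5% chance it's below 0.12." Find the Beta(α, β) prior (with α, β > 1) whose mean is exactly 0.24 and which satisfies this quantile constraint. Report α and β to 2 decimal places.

α ≈ 9.10, β ≈ 28.82

With mean 0.24 fixed, write α = 0.24s, β = 0.76s where s = α+β.
Need P(θ < 0.12) = 0.025 under Beta(0.24s, 0.76s). Normal approximation: (q−m)/√(m(1−m)/s) ≈ z_{0.025} = -1.96, so s ≈ 0.24·0.76·(-1.96)²/(0.12−0.24)² = 48.7.
At s = 48.7: P(θ<0.12) ≈ 0.013. Adjusting to match 0.025 gives s ≈ 37.92.
So α = 0.24·37.92 ≈ 9.10, β = 0.76·37.92 ≈ 28.82.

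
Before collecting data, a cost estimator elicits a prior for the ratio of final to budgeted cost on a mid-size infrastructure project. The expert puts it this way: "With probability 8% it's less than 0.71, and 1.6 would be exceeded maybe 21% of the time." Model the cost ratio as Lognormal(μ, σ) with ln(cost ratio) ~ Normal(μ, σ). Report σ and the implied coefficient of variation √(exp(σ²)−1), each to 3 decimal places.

σ ≈ 0.367, CV ≈ 0.380

If T ~ Lognormal(μ,σ) then ln T ~ Normal(μ,σ), so the p-quantile of ln T is μ + z_p·σ.
ln(0.71) = -0.3425 and ln(1.6) = 0.47; z_{0.08} = -1.405, z_{0.79} = 0.8064.
σ = (0.47 − -0.3425)/(0.8064 − (-1.405)) = 0.367.
μ = -0.3425 − (-1.405)·0.367 = 0.174.
CV = √(exp(σ²)−1) = √(exp(0.1350)−1) = 0.380.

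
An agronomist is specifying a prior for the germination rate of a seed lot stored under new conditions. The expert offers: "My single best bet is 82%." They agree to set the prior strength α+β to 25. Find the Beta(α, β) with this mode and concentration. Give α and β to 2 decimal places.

For α,β > 1 the Beta mode is (α−1)/(α+β−2). With α+β = 25, the mode is (α−1)/23.
Set (α−1)/23 = 0.82 → α = 1 + 0.82·23 = 19.86.
β = 25 − α = 5.14.

α = 19.86, β = 5.14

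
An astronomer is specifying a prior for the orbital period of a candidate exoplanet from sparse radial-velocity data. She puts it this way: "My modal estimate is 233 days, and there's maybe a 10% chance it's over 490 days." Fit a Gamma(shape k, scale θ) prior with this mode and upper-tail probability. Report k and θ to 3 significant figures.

Gamma(k,θ) with k>1 has mode (k−1)θ, so θ = 233/(k−1).
Need P(X < 490) = 0.9 with θ tied to k this way. Start at k = 2, θ = 233: P(X<490) ≈ 0.621.
Too low — raise k to concentrate. Iterating converges to k ≈ 4.48.
Then θ = 233/(4.48−1) ≈ 67.

k ≈ 4.48, θ ≈ 67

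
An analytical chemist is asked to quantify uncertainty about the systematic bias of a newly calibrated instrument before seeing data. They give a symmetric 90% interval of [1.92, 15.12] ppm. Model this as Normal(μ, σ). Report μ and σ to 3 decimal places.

μ = 8.520, σ = 4.013

A symmetric 90% interval runs μ ± z·σ with z = 1.645.
Half-width = 6.6, so σ = 6.6/1.645 = 4.013.
μ is the interval midpoint, 8.520.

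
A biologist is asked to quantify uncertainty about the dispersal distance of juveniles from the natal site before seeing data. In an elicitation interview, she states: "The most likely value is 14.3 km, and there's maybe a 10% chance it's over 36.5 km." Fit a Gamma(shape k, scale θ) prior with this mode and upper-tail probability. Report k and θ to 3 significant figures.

Gamma(k,θ) with k>1 has mode (k−1)θ, so θ = 14.3/(k−1).
Need P(X < 36.5) = 0.9 with θ tied to k this way. Start at k = 2, θ = 14.3: P(X<36.5) ≈ 0.723.
Too low — raise k to concentrate. Iterating converges to k ≈ 3.19.
Then θ = 14.3/(3.19−1) ≈ 6.54.

k ≈ 3.19, θ ≈ 6.54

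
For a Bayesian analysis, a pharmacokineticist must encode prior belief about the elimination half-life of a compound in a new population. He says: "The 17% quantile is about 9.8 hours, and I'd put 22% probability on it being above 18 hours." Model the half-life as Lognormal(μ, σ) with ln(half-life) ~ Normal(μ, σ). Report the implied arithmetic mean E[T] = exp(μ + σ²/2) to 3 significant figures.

E[T] ≈ 14.6 hours

If T ~ Lognormal(μ,σ) then ln T ~ Normal(μ,σ), so the p-quantile of ln T is μ + z_p·σ.
ln(9.8) = 2.282 and ln(18) = 2.89; z_{0.17} = -0.9542, z_{0.78} = 0.7722.
σ = (2.89 − 2.282)/(0.7722 − (-0.9542)) = 0.352.
μ = 2.282 − (-0.9542)·0.352 = 2.618.
E[T] = exp(μ + σ²/2) = exp(2.618 + 0.0620) = 14.6 hours.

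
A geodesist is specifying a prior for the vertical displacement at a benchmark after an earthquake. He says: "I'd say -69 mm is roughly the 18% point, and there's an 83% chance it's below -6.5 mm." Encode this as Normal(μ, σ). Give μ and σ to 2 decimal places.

For Normal(μ,σ), the p-quantile is μ + z_p·σ. Here z_{0.18} = -0.9154, z_{0.83} = 0.9542.
So -69 = μ − 0.9154σ and -6.5 = μ + 0.9542σ.
Subtracting: σ = (-6.5 − -69)/(0.9542 − (-0.9154)) = 33.43.
Then μ = -69 − (-0.9154)·33.43 = -38.40.

μ = -38.40, σ = 33.43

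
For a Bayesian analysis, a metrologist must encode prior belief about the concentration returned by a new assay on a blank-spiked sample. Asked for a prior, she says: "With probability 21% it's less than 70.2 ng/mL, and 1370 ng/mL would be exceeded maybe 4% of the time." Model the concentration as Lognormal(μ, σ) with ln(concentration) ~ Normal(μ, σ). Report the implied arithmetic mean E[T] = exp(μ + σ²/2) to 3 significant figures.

E[T] ≈ 352 ng/mL

If T ~ Lognormal(μ,σ) then ln T ~ Normal(μ,σ), so the p-quantile of ln T is μ + z_p·σ.
ln(70.2) = 4.251 and ln(1370) = 7.223; z_{0.21} = -0.8064, z_{0.96} = 1.751.
σ = (7.223 − 4.251)/(1.751 − (-0.8064)) = 1.162.
μ = 4.251 − (-0.8064)·1.162 = 5.188.
E[T] = exp(μ + σ²/2) = exp(5.188 + 0.6751) = 352 ng/mL.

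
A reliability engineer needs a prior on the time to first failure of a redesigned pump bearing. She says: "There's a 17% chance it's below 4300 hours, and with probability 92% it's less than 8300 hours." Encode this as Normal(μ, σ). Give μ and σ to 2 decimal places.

For Normal(μ,σ), the p-quantile is μ + z_p·σ. Here z_{0.17} = -0.9542, z_{0.92} = 1.405.
So 4300 = μ − 0.9542σ and 8300 = μ + 1.405σ.
Subtracting: σ = (8300 − 4300)/(1.405 − (-0.9542)) = 1695.46.
Then μ = 4300 − (-0.9542)·1695.46 = 5917.75.

μ = 5917.75, σ = 1695.46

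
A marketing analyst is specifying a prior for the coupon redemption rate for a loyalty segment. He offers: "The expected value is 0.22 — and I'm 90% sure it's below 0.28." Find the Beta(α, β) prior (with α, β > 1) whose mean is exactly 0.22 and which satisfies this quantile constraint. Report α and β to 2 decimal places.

With mean 0.22 fixed, write α = 0.22s, β = 0.78s where s = α+β.
Need P(θ < 0.28) = 0.9 under Beta(0.22s, 0.78s). Normal approximation: (q−m)/√(m(1−m)/s) ≈ z_{0.9} = 1.28, so s ≈ 0.22·0.78·(1.28)²/(0.28−0.22)² = 78.3.
At s = 78.3: P(θ<0.28) ≈ 0.896. Adjusting to match 0.9 gives s ≈ 81.47.
So α = 0.22·81.47 ≈ 17.92, β = 0.78·81.47 ≈ 63.54.

α ≈ 17.92, β ≈ 63.54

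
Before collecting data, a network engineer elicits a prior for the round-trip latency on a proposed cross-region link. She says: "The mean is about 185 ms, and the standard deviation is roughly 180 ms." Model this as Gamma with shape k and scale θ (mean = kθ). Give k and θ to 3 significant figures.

For Gamma(k, scale θ): mean = kθ, variance = kθ², so CV = 1/√k.
CV = SD/mean = 180/185 = 0.973, hence k = 1/CV² = 1.06.
Then θ = mean/k = 185/1.06 = 175.

k ≈ 1.06, θ ≈ 175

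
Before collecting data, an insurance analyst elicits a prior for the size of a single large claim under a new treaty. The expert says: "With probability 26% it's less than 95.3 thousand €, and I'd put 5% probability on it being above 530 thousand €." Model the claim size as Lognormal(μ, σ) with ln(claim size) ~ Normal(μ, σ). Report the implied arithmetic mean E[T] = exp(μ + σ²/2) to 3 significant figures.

If T ~ Lognormal(μ,σ) then ln T ~ Normal(μ,σ), so the p-quantile of ln T is μ + z_p·σ.
ln(95.3) = 4.557 and ln(530) = 6.273; z_{0.26} = -0.6433, z_{0.95} = 1.645.
σ = (6.273 − 4.557)/(1.645 − (-0.6433)) = 0.750.
μ = 4.557 − (-0.6433)·0.750 = 5.039.
E[T] = exp(μ + σ²/2) = exp(5.039 + 0.2812) = 205 thousand €.

E[T] ≈ 205 thousand €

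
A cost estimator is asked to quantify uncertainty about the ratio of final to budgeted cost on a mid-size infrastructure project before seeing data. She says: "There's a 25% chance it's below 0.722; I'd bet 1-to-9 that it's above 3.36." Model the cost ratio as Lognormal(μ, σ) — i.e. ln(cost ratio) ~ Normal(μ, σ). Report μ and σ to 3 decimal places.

If T ~ Lognormal(μ,σ) then ln T ~ Normal(μ,σ), so the p-quantile of ln T is μ + z_p·σ.
ln(0.722) = -0.3257 and ln(3.36) = 1.212; z_{0.25} = -0.6745, z_{0.9} = 1.282.
σ = (1.212 − -0.3257)/(1.282 − (-0.6745)) = 0.786.
μ = -0.3257 − (-0.6745)·0.786 = 0.204.

μ ≈ 0.204, σ ≈ 0.786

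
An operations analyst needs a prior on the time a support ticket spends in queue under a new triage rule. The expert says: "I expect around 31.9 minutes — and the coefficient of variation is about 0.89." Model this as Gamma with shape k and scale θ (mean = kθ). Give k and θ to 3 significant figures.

For Gamma(k, scale θ): mean = kθ, variance = kθ², so CV = 1/√k.
CV = 0.89, hence k = 1/CV² = 1.26.
Then θ = mean/k = 31.9/1.26 = 25.3.

k ≈ 1.26, θ ≈ 25.3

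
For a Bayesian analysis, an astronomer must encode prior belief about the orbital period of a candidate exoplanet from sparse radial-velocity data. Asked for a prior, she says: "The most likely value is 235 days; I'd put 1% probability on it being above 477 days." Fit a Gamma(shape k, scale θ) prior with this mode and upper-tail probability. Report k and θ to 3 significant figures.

Gamma(k,θ) with k>1 has mode (k−1)θ, so θ = 235/(k−1).
Need P(X < 477) = 0.99 with θ tied to k this way. Start at k = 2, θ = 235: P(X<477) ≈ 0.602.
Too low — raise k to concentrate. Iterating converges to k ≈ 10.8.
Then θ = 235/(10.8−1) ≈ 24.

k ≈ 10.8, θ ≈ 24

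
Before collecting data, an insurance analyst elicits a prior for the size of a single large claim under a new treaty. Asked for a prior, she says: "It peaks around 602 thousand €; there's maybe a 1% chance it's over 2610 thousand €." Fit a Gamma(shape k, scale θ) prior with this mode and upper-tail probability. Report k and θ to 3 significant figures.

k ≈ 2.9, θ ≈ 317

Gamma(k,θ) with k>1 has mode (k−1)θ, so θ = 602/(k−1).
Need P(X < 2610) = 0.99 with θ tied to k this way. Start at k = 2, θ = 602: P(X<2610) ≈ 0.930.
Too low — raise k to concentrate. Iterating converges to k ≈ 2.9.
Then θ = 602/(2.9−1) ≈ 317.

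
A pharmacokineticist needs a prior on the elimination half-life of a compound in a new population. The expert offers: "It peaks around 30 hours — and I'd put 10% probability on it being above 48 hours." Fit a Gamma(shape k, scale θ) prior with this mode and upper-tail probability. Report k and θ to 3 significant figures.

Gamma(k,θ) with k>1 has mode (k−1)θ, so θ = 30/(k−1).
Need P(X < 48) = 0.9 with θ tied to k this way. Start at k = 2, θ = 30: P(X<48) ≈ 0.475.
Too low — raise k to concentrate. Iterating converges to k ≈ 9.5.
Then θ = 30/(9.5−1) ≈ 3.53.

k ≈ 9.5, θ ≈ 3.53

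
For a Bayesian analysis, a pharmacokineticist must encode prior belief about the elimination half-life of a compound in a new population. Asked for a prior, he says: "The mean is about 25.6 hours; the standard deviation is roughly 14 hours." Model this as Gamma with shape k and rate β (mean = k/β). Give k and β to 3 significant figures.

For Gamma(k, rate β): mean = k/β, variance = k/β², so CV = 1/√k.
CV = SD/mean = 14/25.6 = 0.5469, hence k = 1/CV² = 3.34.
Then β = k/mean = 3.34/25.6 = 0.131.

k ≈ 3.34, β ≈ 0.131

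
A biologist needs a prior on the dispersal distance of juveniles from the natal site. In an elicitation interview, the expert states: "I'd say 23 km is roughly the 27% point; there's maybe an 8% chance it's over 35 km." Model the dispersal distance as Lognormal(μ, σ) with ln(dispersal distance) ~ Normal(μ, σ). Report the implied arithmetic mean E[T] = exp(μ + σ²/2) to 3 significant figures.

If T ~ Lognormal(μ,σ) then ln T ~ Normal(μ,σ), so the p-quantile of ln T is μ + z_p·σ.
ln(23) = 3.135 and ln(35) = 3.555; z_{0.27} = -0.6128, z_{0.92} = 1.405.
σ = (3.555 − 3.135)/(1.405 − (-0.6128)) = 0.208.
μ = 3.135 − (-0.6128)·0.208 = 3.263.
E[T] = exp(μ + σ²/2) = exp(3.263 + 0.0216) = 26.7 km.

E[T] ≈ 26.7 km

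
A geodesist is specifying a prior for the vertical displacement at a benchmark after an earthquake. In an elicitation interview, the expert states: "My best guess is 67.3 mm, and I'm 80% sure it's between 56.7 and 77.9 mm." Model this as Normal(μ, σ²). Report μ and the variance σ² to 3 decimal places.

A symmetric 80% interval runs μ ± z·σ with z = 1.282.
Half-width = 10.6, so σ = 10.6/1.282 = 8.2712 and σ² = 68.413.
μ is the stated best guess, 67.300.

μ = 67.300, σ² = 68.413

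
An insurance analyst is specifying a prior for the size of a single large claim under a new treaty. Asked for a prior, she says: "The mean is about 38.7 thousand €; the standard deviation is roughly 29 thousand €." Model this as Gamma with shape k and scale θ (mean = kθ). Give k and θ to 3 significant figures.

For Gamma(k, scale θ): mean = kθ, variance = kθ², so CV = 1/√k.
CV = SD/mean = 29/38.7 = 0.7494, hence k = 1/CV² = 1.78.
Then θ = mean/k = 38.7/1.78 = 21.7.

k ≈ 1.78, θ ≈ 21.7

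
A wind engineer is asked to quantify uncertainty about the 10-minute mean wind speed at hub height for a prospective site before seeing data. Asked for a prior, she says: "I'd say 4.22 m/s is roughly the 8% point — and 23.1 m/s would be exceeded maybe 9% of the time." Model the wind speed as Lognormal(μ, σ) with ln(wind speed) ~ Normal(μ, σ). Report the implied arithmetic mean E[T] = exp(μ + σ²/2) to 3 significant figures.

If T ~ Lognormal(μ,σ) then ln T ~ Normal(μ,σ), so the p-quantile of ln T is μ + z_p·σ.
ln(4.22) = 1.44 and ln(23.1) = 3.14; z_{0.08} = -1.405, z_{0.91} = 1.341.
σ = (3.14 − 1.44)/(1.341 − (-1.405)) = 0.619.
μ = 1.44 − (-1.405)·0.619 = 2.310.
E[T] = exp(μ + σ²/2) = exp(2.310 + 0.1917) = 12.2 m/s.

E[T] ≈ 12.2 m/s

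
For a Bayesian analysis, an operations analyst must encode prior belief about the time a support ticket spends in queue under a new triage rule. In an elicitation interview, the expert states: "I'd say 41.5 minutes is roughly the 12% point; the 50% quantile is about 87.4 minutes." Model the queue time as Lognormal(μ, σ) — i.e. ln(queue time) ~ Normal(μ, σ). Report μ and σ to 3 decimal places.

μ ≈ 4.470, σ ≈ 0.634

If T ~ Lognormal(μ,σ) then ln T ~ Normal(μ,σ), so the p-quantile of ln T is μ + z_p·σ.
ln(41.5) = 3.726 and ln(87.4) = 4.47; z_{0.12} = -1.175, z_{0.5} = 0.
σ = (4.47 − 3.726)/(0 − (-1.175)) = 0.634.
μ = 3.726 − (-1.175)·0.634 = 4.470.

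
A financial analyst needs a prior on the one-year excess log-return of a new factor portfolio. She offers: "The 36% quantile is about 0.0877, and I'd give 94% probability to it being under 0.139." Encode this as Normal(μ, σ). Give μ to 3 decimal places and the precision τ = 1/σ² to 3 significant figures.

μ = 0.097, τ = 1390

For Normal(μ,σ), the p-quantile is μ + z_p·σ. Here z_{0.36} = -0.3585, z_{0.94} = 1.555.
So 0.0877 = μ − 0.3585σ and 0.139 = μ + 1.555σ.
Subtracting: σ = (0.139 − 0.0877)/(1.555 − (-0.3585)) = 0.027.
Then μ = 0.0877 − (-0.3585)·0.027 = 0.097.
Precision τ = 1/σ² = 1/0.02681² = 1390.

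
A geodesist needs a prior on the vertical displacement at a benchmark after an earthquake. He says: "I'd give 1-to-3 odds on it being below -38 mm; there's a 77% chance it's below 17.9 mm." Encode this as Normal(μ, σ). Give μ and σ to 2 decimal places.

The p-quantile of Normal(μ,σ) is μ + z_p·σ, with z_{0.25} = -0.6745 and z_{0.77} = 0.7388.
Eliminate σ: μ = (z₂·x₁ − z₁·x₂)/(z₂ − z₁) = (0.7388·-38 − (-0.6745)·17.9)/1.413 = -11.32.
Then σ = (x₂ − x₁)/(z₂ − z₁) = (17.9 − -38)/1.413 = 39.55.

μ = -11.32, σ = 39.55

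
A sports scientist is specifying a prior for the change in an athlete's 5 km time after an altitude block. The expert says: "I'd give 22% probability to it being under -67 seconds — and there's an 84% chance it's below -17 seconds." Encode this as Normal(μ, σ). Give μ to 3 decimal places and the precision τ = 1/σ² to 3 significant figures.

μ = -45.145, τ = 0.00125

The p-quantile of Normal(μ,σ) is μ + z_p·σ, with z_{0.22} = -0.7722 and z_{0.84} = 0.9945.
Eliminate σ: μ = (z₂·x₁ − z₁·x₂)/(z₂ − z₁) = (0.9945·-67 − (-0.7722)·-17)/1.767 = -45.145.
Then σ = (x₂ − x₁)/(z₂ − z₁) = (-17 − -67)/1.767 = 28.302.
Precision τ = 1/σ² = 1/28.3² = 0.00125.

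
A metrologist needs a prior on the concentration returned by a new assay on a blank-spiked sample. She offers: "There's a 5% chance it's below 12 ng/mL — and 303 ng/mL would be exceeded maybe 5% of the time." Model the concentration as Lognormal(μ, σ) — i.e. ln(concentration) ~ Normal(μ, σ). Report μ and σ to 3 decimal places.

If T ~ Lognormal(μ,σ) then ln T ~ Normal(μ,σ), so the p-quantile of ln T is μ + z_p·σ.
ln(12) = 2.485 and ln(303) = 5.714; z_{0.05} = -1.645, z_{0.95} = 1.645.
σ = (5.714 − 2.485)/(1.645 − (-1.645)) = 0.981.
μ = 2.485 − (-1.645)·0.981 = 4.099.

μ ≈ 4.099, σ ≈ 0.981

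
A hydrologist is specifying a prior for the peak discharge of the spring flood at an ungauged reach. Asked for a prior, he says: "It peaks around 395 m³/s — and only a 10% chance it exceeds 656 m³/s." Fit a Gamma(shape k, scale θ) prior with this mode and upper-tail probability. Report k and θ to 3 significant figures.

Gamma(k,θ) with k>1 has mode (k−1)θ, so θ = 395/(k−1).
Need P(X < 656) = 0.9 with θ tied to k this way. Start at k = 2, θ = 395: P(X<656) ≈ 0.494.
Too low — raise k to concentrate. Iterating converges to k ≈ 8.34.
Then θ = 395/(8.34−1) ≈ 53.8.

k ≈ 8.34, θ ≈ 53.8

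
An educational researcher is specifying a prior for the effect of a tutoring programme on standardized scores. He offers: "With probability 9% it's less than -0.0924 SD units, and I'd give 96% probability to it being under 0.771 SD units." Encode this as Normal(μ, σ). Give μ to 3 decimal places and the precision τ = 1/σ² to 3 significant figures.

μ = 0.282, τ = 12.8

The p-quantile of Normal(μ,σ) is μ + z_p·σ, with z_{0.09} = -1.341 and z_{0.96} = 1.751.
Eliminate σ: μ = (z₂·x₁ − z₁·x₂)/(z₂ − z₁) = (1.751·-0.0924 − (-1.341)·0.771)/3.091 = 0.282.
Then σ = (x₂ − x₁)/(z₂ − z₁) = (0.771 − -0.0924)/3.091 = 0.279.
Precision τ = 1/σ² = 1/0.2793² = 12.8.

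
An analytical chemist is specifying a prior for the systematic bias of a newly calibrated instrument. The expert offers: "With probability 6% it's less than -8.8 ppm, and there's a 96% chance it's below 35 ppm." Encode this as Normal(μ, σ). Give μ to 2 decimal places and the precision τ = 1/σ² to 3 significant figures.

μ = 11.80, τ = 0.0057

For Normal(μ,σ), the p-quantile is μ + z_p·σ. Here z_{0.06} = -1.555, z_{0.96} = 1.751.
So -8.8 = μ − 1.555σ and 35 = μ + 1.751σ.
Subtracting: σ = (35 − -8.8)/(1.751 − (-1.555)) = 13.25.
Then μ = -8.8 − (-1.555)·13.25 = 11.80.
Precision τ = 1/σ² = 1/13.25² = 0.0057.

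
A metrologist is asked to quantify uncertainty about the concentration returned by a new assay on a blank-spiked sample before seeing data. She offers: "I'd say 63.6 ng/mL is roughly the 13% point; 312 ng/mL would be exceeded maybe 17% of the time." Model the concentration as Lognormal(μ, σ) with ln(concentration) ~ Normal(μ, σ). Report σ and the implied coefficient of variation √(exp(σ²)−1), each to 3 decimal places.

If T ~ Lognormal(μ,σ) then ln T ~ Normal(μ,σ), so the p-quantile of ln T is μ + z_p·σ.
ln(63.6) = 4.153 and ln(312) = 5.743; z_{0.13} = -1.126, z_{0.83} = 0.9542.
σ = (5.743 − 4.153)/(0.9542 − (-1.126)) = 0.764.
μ = 4.153 − (-1.126)·0.764 = 5.014.
CV = √(exp(σ²)−1) = √(exp(0.5843)−1) = 0.891.

σ ≈ 0.764, CV ≈ 0.891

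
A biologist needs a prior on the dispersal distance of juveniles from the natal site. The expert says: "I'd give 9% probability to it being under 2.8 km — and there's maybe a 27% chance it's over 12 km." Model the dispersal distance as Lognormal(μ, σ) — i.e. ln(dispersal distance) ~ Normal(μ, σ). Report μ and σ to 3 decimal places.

μ ≈ 2.028, σ ≈ 0.745

If T ~ Lognormal(μ,σ) then ln T ~ Normal(μ,σ), so the p-quantile of ln T is μ + z_p·σ.
ln(2.8) = 1.03 and ln(12) = 2.485; z_{0.09} = -1.341, z_{0.73} = 0.6128.
σ = (2.485 − 1.03)/(0.6128 − (-1.341)) = 0.745.
μ = 1.03 − (-1.341)·0.745 = 2.028.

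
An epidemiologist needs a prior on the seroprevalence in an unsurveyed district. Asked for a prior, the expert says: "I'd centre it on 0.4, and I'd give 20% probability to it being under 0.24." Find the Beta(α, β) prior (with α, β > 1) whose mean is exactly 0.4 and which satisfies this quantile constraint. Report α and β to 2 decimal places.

With mean 0.4 fixed, write α = 0.4s, β = 0.6s where s = α+β.
Need P(θ < 0.24) = 0.2 under Beta(0.4s, 0.6s). Normal approximation: (q−m)/√(m(1−m)/s) ≈ z_{0.2} = -0.842, so s ≈ 0.4·0.6·(-0.842)²/(0.24−0.4)² = 6.6.
At s = 6.6: P(θ<0.24) ≈ 0.205. Adjusting to match 0.2 gives s ≈ 6.88.
So α = 0.4·6.88 ≈ 2.75, β = 0.6·6.88 ≈ 4.13.

α ≈ 2.75, β ≈ 4.13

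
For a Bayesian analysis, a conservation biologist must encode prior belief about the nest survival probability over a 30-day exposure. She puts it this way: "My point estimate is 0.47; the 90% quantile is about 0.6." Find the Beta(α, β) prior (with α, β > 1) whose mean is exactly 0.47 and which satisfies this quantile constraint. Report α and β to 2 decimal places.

With mean 0.47 fixed, write α = 0.47s, β = 0.53s where s = α+β.
Need P(θ < 0.6) = 0.9 under Beta(0.47s, 0.53s). Normal approximation: (q−m)/√(m(1−m)/s) ≈ z_{0.9} = 1.28, so s ≈ 0.47·0.53·(1.28)²/(0.6−0.47)² = 24.2.
At s = 24.2: P(θ<0.6) ≈ 0.901. Adjusting to match 0.9 gives s ≈ 24.08.
So α = 0.47·24.08 ≈ 11.32, β = 0.53·24.08 ≈ 12.76.

α ≈ 11.32, β ≈ 12.76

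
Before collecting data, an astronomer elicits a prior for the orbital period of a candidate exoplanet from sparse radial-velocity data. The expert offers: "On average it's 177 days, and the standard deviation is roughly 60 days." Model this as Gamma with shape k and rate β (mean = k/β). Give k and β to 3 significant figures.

For Gamma(k, rate β): mean = k/β, variance = k/β², so CV = 1/√k.
CV = SD/mean = 60/177 = 0.339, hence k = 1/CV² = 8.7.
Then β = k/mean = 8.7/177 = 0.0492.

k ≈ 8.7, β ≈ 0.0492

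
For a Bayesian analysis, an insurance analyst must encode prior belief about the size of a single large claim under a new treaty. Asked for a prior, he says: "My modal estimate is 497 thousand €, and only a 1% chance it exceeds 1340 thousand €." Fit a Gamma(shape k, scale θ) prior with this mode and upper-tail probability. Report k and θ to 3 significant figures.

Gamma(k,θ) with k>1 has mode (k−1)θ, so θ = 497/(k−1).
Need P(X < 1340) = 0.99 with θ tied to k this way. Start at k = 2, θ = 497: P(X<1340) ≈ 0.751.
Too low — raise k to concentrate. Iterating converges to k ≈ 5.69.
Then θ = 497/(5.69−1) ≈ 106.

k ≈ 5.69, θ ≈ 106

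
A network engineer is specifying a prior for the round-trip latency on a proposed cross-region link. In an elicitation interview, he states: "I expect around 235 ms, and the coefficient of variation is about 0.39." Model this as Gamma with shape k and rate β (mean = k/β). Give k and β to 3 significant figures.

For Gamma(k, rate β): mean = k/β, variance = k/β², so CV = 1/√k.
CV = 0.39, hence k = 1/CV² = 6.57.
Then β = k/mean = 6.57/235 = 0.028.

k ≈ 6.57, β ≈ 0.028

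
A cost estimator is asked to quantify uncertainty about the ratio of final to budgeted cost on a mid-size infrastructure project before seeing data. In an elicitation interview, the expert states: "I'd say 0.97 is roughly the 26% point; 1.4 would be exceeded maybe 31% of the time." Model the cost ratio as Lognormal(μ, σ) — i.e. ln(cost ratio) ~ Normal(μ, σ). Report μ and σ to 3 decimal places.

μ ≈ 0.177, σ ≈ 0.322

If T ~ Lognormal(μ,σ) then ln T ~ Normal(μ,σ), so the p-quantile of ln T is μ + z_p·σ.
ln(0.97) = -0.03046 and ln(1.4) = 0.3365; z_{0.26} = -0.6433, z_{0.69} = 0.4959.
σ = (0.3365 − -0.03046)/(0.4959 − (-0.6433)) = 0.322.
μ = -0.03046 − (-0.6433)·0.322 = 0.177.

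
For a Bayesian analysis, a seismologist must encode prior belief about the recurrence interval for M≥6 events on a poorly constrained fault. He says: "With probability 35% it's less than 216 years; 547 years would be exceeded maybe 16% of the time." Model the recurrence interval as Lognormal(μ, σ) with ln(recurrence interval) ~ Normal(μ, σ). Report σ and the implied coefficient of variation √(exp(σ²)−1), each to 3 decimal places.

If T ~ Lognormal(μ,σ) then ln T ~ Normal(μ,σ), so the p-quantile of ln T is μ + z_p·σ.
ln(216) = 5.375 and ln(547) = 6.304; z_{0.35} = -0.3853, z_{0.84} = 0.9945.
σ = (6.304 − 5.375)/(0.9945 − (-0.3853)) = 0.673.
μ = 5.375 − (-0.3853)·0.673 = 5.635.
CV = √(exp(σ²)−1) = √(exp(0.4535)−1) = 0.757.

σ ≈ 0.673, CV ≈ 0.757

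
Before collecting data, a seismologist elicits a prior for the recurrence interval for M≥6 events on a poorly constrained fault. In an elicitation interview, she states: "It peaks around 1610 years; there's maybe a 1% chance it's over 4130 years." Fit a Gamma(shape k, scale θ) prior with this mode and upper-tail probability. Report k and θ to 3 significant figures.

k ≈ 6.26, θ ≈ 306

Gamma(k,θ) with k>1 has mode (k−1)θ, so θ = 1610/(k−1).
Need P(X < 4130) = 0.99 with θ tied to k this way. Start at k = 2, θ = 1610: P(X<4130) ≈ 0.726.
Too low — raise k to concentrate. Iterating converges to k ≈ 6.26.
Then θ = 1610/(6.26−1) ≈ 306.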